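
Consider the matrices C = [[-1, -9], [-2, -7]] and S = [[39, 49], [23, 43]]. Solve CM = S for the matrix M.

M = [[6, -4], [-5, -5]]

C is on the left of M, so left-multiply by C⁻¹: M = C⁻¹S.
det C = -11; the adjugate gives C⁻¹ = [[7/11, -9/11], [-2/11, 1/11]].
M = C⁻¹S = [[7/11, -9/11], [-2/11, 1/11]] · [[39, 49], [23, 43]] = [[6, -4], [-5, -5]].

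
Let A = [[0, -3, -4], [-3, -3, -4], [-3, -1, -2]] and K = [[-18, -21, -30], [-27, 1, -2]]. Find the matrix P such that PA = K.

P = [[3, 3, 3], [-6, 4, 5]]

Since A sits to the right of P, P = KA⁻¹.
det A = 6; the adjugate gives A⁻¹ = [[1/3, -1/3, 0], [1, -2, 2], [-1, 3/2, -3/2]].
P = KA⁻¹ = [[-18, -21, -30], [-27, 1, -2]] · [[1/3, -1/3, 0], [1, -2, 2], [-1, 3/2, -3/2]] = [[3, 3, 3], [-6, 4, 5]].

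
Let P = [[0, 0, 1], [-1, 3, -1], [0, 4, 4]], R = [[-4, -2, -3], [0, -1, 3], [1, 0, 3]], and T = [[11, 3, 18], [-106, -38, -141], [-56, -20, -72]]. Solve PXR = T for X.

Isolating X: multiply by P⁻¹ from the left and R⁻¹ from the right, so X = P⁻¹TR⁻¹.
det P = -4; the adjugate gives P⁻¹ = [[-4, -1, 3/4], [-1, 0, 1/4], [1, 0, 0]].
det R = 3, so R⁻¹ = [[-1, 2, -3], [1, -3, 4], [1/3, -2/3, 4/3]].
P⁻¹T = [[20, 11, 15], [-25, -8, -36], [11, 3, 18]].
X = (P⁻¹T)R⁻¹ = [[-4, -3, 4], [5, -2, -5], [-2, 1, 3]].

X = [[-4, -3, 4], [5, -2, -5], [-2, 1, 3]]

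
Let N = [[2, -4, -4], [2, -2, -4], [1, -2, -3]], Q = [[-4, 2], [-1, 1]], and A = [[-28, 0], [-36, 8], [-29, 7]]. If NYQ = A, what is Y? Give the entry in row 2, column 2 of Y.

Left-multiply by N⁻¹ and right-multiply by Q⁻¹: Y = N⁻¹AQ⁻¹.
det N = -4, so N⁻¹ = [[1/2, 1, -2], [-1/2, 1/2, 0], [1/2, 0, -1]].
det Q = -2, so Q⁻¹ = [[-1/2, 1], [-1/2, 2]].
N⁻¹A = [[8, -6], [-4, 4], [15, -7]].
Y = (N⁻¹A)Q⁻¹ = [[-1, -4], [0, 4], [-4, 1]].

4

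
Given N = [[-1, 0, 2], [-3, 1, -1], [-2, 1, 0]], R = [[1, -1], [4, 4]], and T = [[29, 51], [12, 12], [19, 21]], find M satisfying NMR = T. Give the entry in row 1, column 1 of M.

Isolating M: multiply by N⁻¹ from the left and R⁻¹ from the right, so M = N⁻¹TR⁻¹.
det N = -3; the adjugate gives N⁻¹ = [[-1/3, -2/3, 2/3], [-2/3, -4/3, 7/3], [1/3, -1/3, 1/3]].
det R = 8; the adjugate gives R⁻¹ = [[1/2, 1/8], [-1/2, 1/8]].
N⁻¹T = [[-5, -11], [9, -1], [12, 20]].
M = (N⁻¹T)R⁻¹ = [[3, -2], [5, 1], [-4, 4]].

3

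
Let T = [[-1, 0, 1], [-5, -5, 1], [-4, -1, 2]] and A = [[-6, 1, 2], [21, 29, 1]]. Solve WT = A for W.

Since T sits to the right of W, W = AT⁻¹.
det T = -6, so T⁻¹ = [[3/2, 1/6, -5/6], [-1, -1/3, 2/3], [5/2, 1/6, -5/6]].
W = AT⁻¹ = [[-6, 1, 2], [21, 29, 1]] · [[3/2, 1/6, -5/6], [-1, -1/3, 2/3], [5/2, 1/6, -5/6]] = [[-5, -1, 4], [5, -6, 1]].

W = [[-5, -1, 4], [5, -6, 1]]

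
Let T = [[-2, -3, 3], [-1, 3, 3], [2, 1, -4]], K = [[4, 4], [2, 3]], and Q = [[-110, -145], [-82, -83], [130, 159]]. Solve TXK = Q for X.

Left-multiply by T⁻¹ and right-multiply by K⁻¹: X = T⁻¹QK⁻¹.
det T = 3; the adjugate gives T⁻¹ = [[-5, -3, -6], [2/3, 2/3, 1], [-7/3, -4/3, -3]].
K has determinant 4; K⁻¹ = [[3/4, -1], [-1/2, 1]].
T⁻¹Q = [[16, 20], [2, 7], [-24, -28]].
X = (T⁻¹Q)K⁻¹ = [[2, 4], [-2, 5], [-4, -4]].

X = [[2, 4], [-2, 5], [-4, -4]]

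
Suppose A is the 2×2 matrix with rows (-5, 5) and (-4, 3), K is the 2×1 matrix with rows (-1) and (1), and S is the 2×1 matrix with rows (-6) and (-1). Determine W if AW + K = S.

W = [[-1], [-2]]

AW = S − K = [[-5], [-2]].
Since A multiplies W on the left, W = A⁻¹(S − K).
det A = 5; the adjugate gives A⁻¹ = [[3/5, -1], [4/5, -1]].
W = A⁻¹(S − K) = [[-1], [-2]].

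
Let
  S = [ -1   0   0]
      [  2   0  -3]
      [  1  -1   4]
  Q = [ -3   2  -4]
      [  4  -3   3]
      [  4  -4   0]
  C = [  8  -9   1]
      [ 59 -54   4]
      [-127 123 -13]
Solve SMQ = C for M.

Isolating M: multiply by S⁻¹ from the left and Q⁻¹ from the right, so M = S⁻¹CQ⁻¹.
det S = 3; the adjugate gives S⁻¹ = [[-1, 0, 0], [-11/3, -4/3, -1], [-2/3, -1/3, 0]].
det Q = 4; the adjugate gives Q⁻¹ = [[3, 4, -3/2], [3, 4, -7/4], [-1, -1, 1/4]].
S⁻¹C = [[-8, 9, -1], [19, -18, 4], [-25, 24, -2]].
M = (S⁻¹C)Q⁻¹ = [[4, 5, -4], [-1, 0, 4], [-1, -2, -5]].

M = [[4, 5, -4], [-1, 0, 4], [-1, -2, -5]]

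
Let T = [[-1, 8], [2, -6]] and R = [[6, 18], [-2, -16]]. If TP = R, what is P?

Since T multiplies P on the left, P = T⁻¹R.
det T = -10, so T⁻¹ = [[3/5, 4/5], [1/5, 1/10]].
P = T⁻¹R = [[3/5, 4/5], [1/5, 1/10]] · [[6, 18], [-2, -16]] = [[2, -2], [1, 2]].

P = [[2, -2], [1, 2]]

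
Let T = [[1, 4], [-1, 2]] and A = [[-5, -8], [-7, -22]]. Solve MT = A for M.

M = [[-3, 2], [-6, 1]]

Right-multiplying both sides by T⁻¹ gives M = AT⁻¹.
det T = 6, so T⁻¹ = [[1/3, -2/3], [1/6, 1/6]].
M = AT⁻¹ = [[-5, -8], [-7, -22]] · [[1/3, -2/3], [1/6, 1/6]] = [[-3, 2], [-6, 1]].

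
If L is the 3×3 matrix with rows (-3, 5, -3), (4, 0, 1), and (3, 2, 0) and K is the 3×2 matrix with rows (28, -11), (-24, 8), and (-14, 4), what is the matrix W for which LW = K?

L is on the left of W, so left-multiply by L⁻¹: W = L⁻¹K.
det L = -3; the adjugate gives L⁻¹ = [[2/3, 2, -5/3], [-1, -3, 3], [-8/3, -7, 20/3]].
W = L⁻¹K = [[2/3, 2, -5/3], [-1, -3, 3], [-8/3, -7, 20/3]] · [[28, -11], [-24, 8], [-14, 4]] = [[-6, 2], [2, -1], [0, 0]].

W = [[-6, 2], [2, -1], [0, 0]]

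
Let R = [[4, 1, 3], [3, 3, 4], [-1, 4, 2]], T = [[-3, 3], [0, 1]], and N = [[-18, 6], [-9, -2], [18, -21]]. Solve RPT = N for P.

Isolating P: multiply by R⁻¹ from the left and T⁻¹ from the right, so P = R⁻¹NT⁻¹.
det R = -5; the adjugate gives R⁻¹ = [[2, -2, 1], [2, -11/5, 7/5], [-3, 17/5, -9/5]].
T has determinant -3; T⁻¹ = [[-1/3, 1], [0, 1]].
R⁻¹N = [[0, -5], [9, -13], [-9, 13]].
P = (R⁻¹N)T⁻¹ = [[0, -5], [-3, -4], [3, 4]].

P = [[0, -5], [-3, -4], [3, 4]]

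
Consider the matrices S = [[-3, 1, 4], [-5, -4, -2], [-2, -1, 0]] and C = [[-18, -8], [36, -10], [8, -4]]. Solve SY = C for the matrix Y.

S is on the left of Y, so left-multiply by S⁻¹: Y = S⁻¹C.
det S = -2; the adjugate gives S⁻¹ = [[1, 2, -7], [-2, -4, 13], [3/2, 5/2, -17/2]].
Y = S⁻¹C = [[1, 2, -7], [-2, -4, 13], [3/2, 5/2, -17/2]] · [[-18, -8], [36, -10], [8, -4]] = [[-2, 0], [-4, 4], [-5, -3]].

Y = [[-2, 0], [-4, 4], [-5, -3]]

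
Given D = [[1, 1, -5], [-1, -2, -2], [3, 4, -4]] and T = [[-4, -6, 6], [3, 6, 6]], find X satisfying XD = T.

X = [[-2, 2, 0], [0, -3, 0]]

D is on the right of X, so right-multiply by D⁻¹: X = TD⁻¹.
det D = -4; the adjugate gives D⁻¹ = [[-4, 4, 3], [5/2, -11/4, -7/4], [-1/2, 1/4, 1/4]].
X = TD⁻¹ = [[-4, -6, 6], [3, 6, 6]] · [[-4, 4, 3], [5/2, -11/4, -7/4], [-1/2, 1/4, 1/4]] = [[-2, 2, 0], [0, -3, 0]].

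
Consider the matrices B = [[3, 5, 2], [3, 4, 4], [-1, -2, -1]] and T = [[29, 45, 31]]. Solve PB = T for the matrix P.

Since B sits to the right of P, P = TB⁻¹.
det B = 3, so B⁻¹ = [[4/3, 1/3, 4], [-1/3, -1/3, -2], [-2/3, 1/3, -1]].
P = TB⁻¹ = [[29, 45, 31]] · [[4/3, 1/3, 4], [-1/3, -1/3, -2], [-2/3, 1/3, -1]] = [[3, 5, -5]].

P = [[3, 5, -5]]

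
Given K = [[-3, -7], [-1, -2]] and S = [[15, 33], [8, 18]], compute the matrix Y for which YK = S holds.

Y = [[-3, -6], [-2, -2]]

Since K sits to the right of Y, Y = SK⁻¹.
det K = -1; the adjugate gives K⁻¹ = [[2, -7], [-1, 3]].
Y = SK⁻¹ = [[15, 33], [8, 18]] · [[2, -7], [-1, 3]] = [[-3, -6], [-2, -2]].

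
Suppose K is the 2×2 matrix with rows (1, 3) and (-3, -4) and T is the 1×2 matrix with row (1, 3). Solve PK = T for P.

K is on the right of P, so right-multiply by K⁻¹: P = TK⁻¹.
K has determinant 5; K⁻¹ = [[-4/5, -3/5], [3/5, 1/5]].
P = TK⁻¹ = [[1, 3]] · [[-4/5, -3/5], [3/5, 1/5]] = [[1, 0]].

P = [[1, 0]]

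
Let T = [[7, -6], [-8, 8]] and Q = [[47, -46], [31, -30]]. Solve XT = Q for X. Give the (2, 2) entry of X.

T is on the right of X, so right-multiply by T⁻¹: X = QT⁻¹.
det T = 8, so T⁻¹ = [[1, 3/4], [1, 7/8]].
X = QT⁻¹ = [[47, -46], [31, -30]] · [[1, 3/4], [1, 7/8]] = [[1, -5], [1, -3]].

-3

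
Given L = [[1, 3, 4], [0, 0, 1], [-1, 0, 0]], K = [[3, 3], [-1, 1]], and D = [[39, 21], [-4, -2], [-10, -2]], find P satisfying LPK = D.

P = L⁻¹DK⁻¹ (apply L⁻¹ on the left and K⁻¹ on the right).
L has determinant -3; L⁻¹ = [[0, 0, -1], [1/3, -4/3, 1/3], [0, 1, 0]].
det K = 6, so K⁻¹ = [[1/6, -1/2], [1/6, 1/2]].
L⁻¹D = [[10, 2], [15, 9], [-4, -2]].
P = (L⁻¹D)K⁻¹ = [[2, -4], [4, -3], [-1, 1]].

P = [[2, -4], [4, -3], [-1, 1]]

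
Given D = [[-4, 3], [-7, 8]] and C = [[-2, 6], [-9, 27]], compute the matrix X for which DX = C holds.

X = [[-1, 3], [-2, 6]]

Left-multiplying both sides by D⁻¹ gives X = D⁻¹C.
det D = -11, so D⁻¹ = [[-8/11, 3/11], [-7/11, 4/11]].
X = D⁻¹C = [[-8/11, 3/11], [-7/11, 4/11]] · [[-2, 6], [-9, 27]] = [[-1, 3], [-2, 6]].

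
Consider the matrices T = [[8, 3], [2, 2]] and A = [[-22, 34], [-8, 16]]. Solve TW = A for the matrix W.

W = [[-2, 2], [-2, 6]]

Since T multiplies W on the left, W = T⁻¹A.
T has determinant 10; T⁻¹ = [[1/5, -3/10], [-1/5, 4/5]].
W = T⁻¹A = [[1/5, -3/10], [-1/5, 4/5]] · [[-22, 34], [-8, 16]] = [[-2, 2], [-2, 6]].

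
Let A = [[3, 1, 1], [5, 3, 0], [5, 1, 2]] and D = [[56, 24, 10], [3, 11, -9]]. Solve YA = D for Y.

Right-multiplying both sides by A⁻¹ gives Y = DA⁻¹.
det A = -2, so A⁻¹ = [[-3, 1/2, 3/2], [5, -1/2, -5/2], [5, -1, -2]].
Y = DA⁻¹ = [[56, 24, 10], [3, 11, -9]] · [[-3, 1/2, 3/2], [5, -1/2, -5/2], [5, -1, -2]] = [[2, 6, 4], [1, 5, -5]].

Y = [[2, 6, 4], [1, 5, -5]]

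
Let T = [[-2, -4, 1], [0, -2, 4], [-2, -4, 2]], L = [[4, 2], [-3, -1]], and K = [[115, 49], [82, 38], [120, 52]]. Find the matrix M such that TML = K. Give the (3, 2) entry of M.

M = T⁻¹KL⁻¹ (apply T⁻¹ on the left and L⁻¹ on the right).
det T = 4, so T⁻¹ = [[3, 1, -7/2], [-2, -1/2, 2], [-1, 0, 1]].
L has determinant 2; L⁻¹ = [[-1/2, -1], [3/2, 2]].
T⁻¹K = [[7, 3], [-31, -13], [5, 3]].
M = (T⁻¹K)L⁻¹ = [[1, -1], [-4, 5], [2, 1]].

1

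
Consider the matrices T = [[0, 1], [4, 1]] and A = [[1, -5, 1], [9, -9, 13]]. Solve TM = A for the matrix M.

Since T multiplies M on the left, M = T⁻¹A.
det T = -4, so T⁻¹ = [[-1/4, 1/4], [1, 0]].
M = T⁻¹A = [[-1/4, 1/4], [1, 0]] · [[1, -5, 1], [9, -9, 13]] = [[2, -1, 3], [1, -5, 1]].

M = [[2, -1, 3], [1, -5, 1]]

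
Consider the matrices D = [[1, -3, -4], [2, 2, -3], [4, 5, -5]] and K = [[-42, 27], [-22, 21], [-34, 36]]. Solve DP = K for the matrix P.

Since D multiplies P on the left, P = D⁻¹K.
det D = 3; the adjugate gives D⁻¹ = [[5/3, -35/3, 17/3], [-2/3, 11/3, -5/3], [2/3, -17/3, 8/3]].
P = D⁻¹K = [[5/3, -35/3, 17/3], [-2/3, 11/3, -5/3], [2/3, -17/3, 8/3]] · [[-42, 27], [-22, 21], [-34, 36]] = [[-6, 4], [4, -1], [6, -5]].

P = [[-6, 4], [4, -1], [6, -5]]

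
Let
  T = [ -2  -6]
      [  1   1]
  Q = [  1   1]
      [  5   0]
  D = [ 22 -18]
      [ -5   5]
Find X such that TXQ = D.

Isolating X: multiply by T⁻¹ from the left and Q⁻¹ from the right, so X = T⁻¹DQ⁻¹.
T has determinant 4; T⁻¹ = [[1/4, 3/2], [-1/4, -1/2]].
det Q = -5; the adjugate gives Q⁻¹ = [[0, 1/5], [1, -1/5]].
T⁻¹D = [[-2, 3], [-3, 2]].
X = (T⁻¹D)Q⁻¹ = [[3, -1], [2, -1]].

X = [[3, -1], [2, -1]]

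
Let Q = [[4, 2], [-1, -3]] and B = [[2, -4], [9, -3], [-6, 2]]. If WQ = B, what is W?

W = [[1, 2], [3, 3], [-2, -2]]

Since Q sits to the right of W, W = BQ⁻¹.
Q has determinant -10; Q⁻¹ = [[3/10, 1/5], [-1/10, -2/5]].
W = BQ⁻¹ = [[2, -4], [9, -3], [-6, 2]] · [[3/10, 1/5], [-1/10, -2/5]] = [[1, 2], [3, 3], [-2, -2]].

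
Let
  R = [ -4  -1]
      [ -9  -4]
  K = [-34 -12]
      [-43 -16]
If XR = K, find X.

X = [[4, 2], [4, 3]]

Right-multiplying both sides by R⁻¹ gives X = KR⁻¹.
det R = 7, so R⁻¹ = [[-4/7, 1/7], [9/7, -4/7]].
X = KR⁻¹ = [[-34, -12], [-43, -16]] · [[-4/7, 1/7], [9/7, -4/7]] = [[4, 2], [4, 3]].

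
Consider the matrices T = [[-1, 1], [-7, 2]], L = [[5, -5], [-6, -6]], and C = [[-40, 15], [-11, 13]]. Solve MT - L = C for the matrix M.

MT = C + L = [[-35, 10], [-17, 7]].
Right-multiplying both sides by T⁻¹ gives M = (C + L)T⁻¹.
det T = 5, so T⁻¹ = [[2/5, -1/5], [7/5, -1/5]].
M = (C + L)T⁻¹ = [[0, 5], [3, 2]].

M = [[0, 5], [3, 2]]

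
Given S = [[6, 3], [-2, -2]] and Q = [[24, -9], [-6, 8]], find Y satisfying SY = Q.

S is on the left of Y, so left-multiply by S⁻¹: Y = S⁻¹Q.
det S = -6; the adjugate gives S⁻¹ = [[1/3, 1/2], [-1/3, -1]].
Y = S⁻¹Q = [[1/3, 1/2], [-1/3, -1]] · [[24, -9], [-6, 8]] = [[5, 1], [-2, -5]].

Y = [[5, 1], [-2, -5]]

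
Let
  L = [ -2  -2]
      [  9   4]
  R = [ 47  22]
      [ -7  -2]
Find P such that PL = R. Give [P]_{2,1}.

-1

Right-multiplying both sides by L⁻¹ gives P = RL⁻¹.
det L = 10; the adjugate gives L⁻¹ = [[2/5, 1/5], [-9/10, -1/5]].
P = RL⁻¹ = [[47, 22], [-7, -2]] · [[2/5, 1/5], [-9/10, -1/5]] = [[-1, 5], [-1, -1]].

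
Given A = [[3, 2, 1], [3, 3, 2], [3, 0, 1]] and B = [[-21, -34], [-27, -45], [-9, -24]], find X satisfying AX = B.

A is on the left of X, so left-multiply by A⁻¹: X = A⁻¹B.
det A = 6; the adjugate gives A⁻¹ = [[1/2, -1/3, 1/6], [1/2, 0, -1/2], [-3/2, 1, 1/2]].
X = A⁻¹B = [[1/2, -1/3, 1/6], [1/2, 0, -1/2], [-3/2, 1, 1/2]] · [[-21, -34], [-27, -45], [-9, -24]] = [[-3, -6], [-6, -5], [0, -6]].

X = [[-3, -6], [-6, -5], [0, -6]]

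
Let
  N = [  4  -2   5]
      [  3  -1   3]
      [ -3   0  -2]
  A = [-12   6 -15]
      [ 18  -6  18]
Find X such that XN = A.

X = [[-3, 0, 0], [0, 6, 0]]

N is on the right of X, so right-multiply by N⁻¹: X = AN⁻¹.
det N = -1; the adjugate gives N⁻¹ = [[-2, 4, 1], [3, -7, -3], [3, -6, -2]].
X = AN⁻¹ = [[-12, 6, -15], [18, -6, 18]] · [[-2, 4, 1], [3, -7, -3], [3, -6, -2]] = [[-3, 0, 0], [0, 6, 0]].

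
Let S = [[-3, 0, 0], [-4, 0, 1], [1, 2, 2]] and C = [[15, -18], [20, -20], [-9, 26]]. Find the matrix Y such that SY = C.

Y = [[-5, 6], [-2, 6], [0, 4]]

S is on the left of Y, so left-multiply by S⁻¹: Y = S⁻¹C.
det S = 6; the adjugate gives S⁻¹ = [[-1/3, 0, 0], [3/2, -1, 1/2], [-4/3, 1, 0]].
Y = S⁻¹C = [[-1/3, 0, 0], [3/2, -1, 1/2], [-4/3, 1, 0]] · [[15, -18], [20, -20], [-9, 26]] = [[-5, 6], [-2, 6], [0, 4]].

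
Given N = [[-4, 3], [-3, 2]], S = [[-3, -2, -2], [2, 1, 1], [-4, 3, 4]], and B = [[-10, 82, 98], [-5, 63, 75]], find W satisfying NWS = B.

Left-multiply by N⁻¹ and right-multiply by S⁻¹: W = N⁻¹BS⁻¹.
det N = 1, so N⁻¹ = [[2, -3], [3, -4]].
det S = 1, so S⁻¹ = [[1, 2, 0], [-12, -20, -1], [10, 17, 1]].
N⁻¹B = [[-5, -25, -29], [-10, -6, -6]].
W = (N⁻¹B)S⁻¹ = [[5, -3, -4], [2, -2, 0]].

W = [[5, -3, -4], [2, -2, 0]]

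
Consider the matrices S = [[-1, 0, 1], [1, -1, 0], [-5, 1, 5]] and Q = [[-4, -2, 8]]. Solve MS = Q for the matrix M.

Right-multiplying both sides by S⁻¹ gives M = QS⁻¹.
det S = 1; the adjugate gives S⁻¹ = [[-5, 1, 1], [-5, 0, 1], [-4, 1, 1]].
M = QS⁻¹ = [[-4, -2, 8]] · [[-5, 1, 1], [-5, 0, 1], [-4, 1, 1]] = [[-2, 4, 2]].

M = [[-2, 4, 2]]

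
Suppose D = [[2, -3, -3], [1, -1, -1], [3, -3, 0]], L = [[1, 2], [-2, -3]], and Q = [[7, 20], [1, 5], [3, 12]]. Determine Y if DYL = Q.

Y = D⁻¹QL⁻¹ (apply D⁻¹ on the left and L⁻¹ on the right).
det D = 3; the adjugate gives D⁻¹ = [[-1, 3, 0], [-1, 3, -1/3], [0, -1, 1/3]].
det L = 1; the adjugate gives L⁻¹ = [[-3, -2], [2, 1]].
D⁻¹Q = [[-4, -5], [-5, -9], [0, -1]].
Y = (D⁻¹Q)L⁻¹ = [[2, 3], [-3, 1], [-2, -1]].

Y = [[2, 3], [-3, 1], [-2, -1]]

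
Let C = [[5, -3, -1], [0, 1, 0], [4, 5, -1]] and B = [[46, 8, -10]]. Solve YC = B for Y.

Right-multiplying both sides by C⁻¹ gives Y = BC⁻¹.
det C = -1, so C⁻¹ = [[1, 8, -1], [0, 1, 0], [4, 37, -5]].
Y = BC⁻¹ = [[46, 8, -10]] · [[1, 8, -1], [0, 1, 0], [4, 37, -5]] = [[6, 6, 4]].

Y = [[6, 6, 4]]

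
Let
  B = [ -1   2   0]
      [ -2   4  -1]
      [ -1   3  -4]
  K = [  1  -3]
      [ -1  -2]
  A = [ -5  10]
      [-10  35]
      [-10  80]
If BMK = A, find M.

M = [[-4, 1], [-4, 1], [3, 3]]

Left-multiply by B⁻¹ and right-multiply by K⁻¹: M = B⁻¹AK⁻¹.
det B = -1, so B⁻¹ = [[13, -8, 2], [7, -4, 1], [2, -1, 0]].
det K = -5, so K⁻¹ = [[2/5, -3/5], [-1/5, -1/5]].
B⁻¹A = [[-5, 10], [-5, 10], [0, -15]].
M = (B⁻¹A)K⁻¹ = [[-4, 1], [-4, 1], [3, 3]].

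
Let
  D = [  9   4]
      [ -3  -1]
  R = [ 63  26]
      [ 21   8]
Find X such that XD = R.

Right-multiplying both sides by D⁻¹ gives X = RD⁻¹.
D has determinant 3; D⁻¹ = [[-1/3, -4/3], [1, 3]].
X = RD⁻¹ = [[63, 26], [21, 8]] · [[-1/3, -4/3], [1, 3]] = [[5, -6], [1, -4]].

X = [[5, -6], [1, -4]]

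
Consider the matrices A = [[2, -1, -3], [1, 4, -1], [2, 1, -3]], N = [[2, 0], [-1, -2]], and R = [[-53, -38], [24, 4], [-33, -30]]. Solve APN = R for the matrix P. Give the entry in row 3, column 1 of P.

Isolating P: multiply by A⁻¹ from the left and N⁻¹ from the right, so P = A⁻¹RN⁻¹.
det A = -2; the adjugate gives A⁻¹ = [[11/2, 3, -13/2], [-1/2, 0, 1/2], [7/2, 2, -9/2]].
det N = -4; the adjugate gives N⁻¹ = [[1/2, 0], [-1/4, -1/2]].
A⁻¹R = [[-5, -2], [10, 4], [11, 10]].
P = (A⁻¹R)N⁻¹ = [[-2, 1], [4, -2], [3, -5]].

3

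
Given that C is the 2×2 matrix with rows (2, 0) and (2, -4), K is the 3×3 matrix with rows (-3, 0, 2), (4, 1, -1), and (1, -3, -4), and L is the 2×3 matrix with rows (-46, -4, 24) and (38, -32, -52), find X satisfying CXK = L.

X = [[5, -2, 0], [-1, -5, -4]]

Left-multiply by C⁻¹ and right-multiply by K⁻¹: X = C⁻¹LK⁻¹.
C has determinant -8; C⁻¹ = [[1/2, 0], [1/4, -1/4]].
K has determinant -5; K⁻¹ = [[7/5, 6/5, 2/5], [-3, -2, -1], [13/5, 9/5, 3/5]].
C⁻¹L = [[-23, -2, 12], [-21, 7, 19]].
X = (C⁻¹L)K⁻¹ = [[5, -2, 0], [-1, -5, -4]].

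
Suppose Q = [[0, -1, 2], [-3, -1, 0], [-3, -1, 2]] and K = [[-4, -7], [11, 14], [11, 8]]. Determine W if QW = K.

W = [[-5, -5], [4, 1], [0, -3]]

Since Q multiplies W on the left, W = Q⁻¹K.
Q has determinant -6; Q⁻¹ = [[1/3, 0, -1/3], [-1, -1, 1], [0, -1/2, 1/2]].
W = Q⁻¹K = [[1/3, 0, -1/3], [-1, -1, 1], [0, -1/2, 1/2]] · [[-4, -7], [11, 14], [11, 8]] = [[-5, -5], [4, 1], [0, -3]].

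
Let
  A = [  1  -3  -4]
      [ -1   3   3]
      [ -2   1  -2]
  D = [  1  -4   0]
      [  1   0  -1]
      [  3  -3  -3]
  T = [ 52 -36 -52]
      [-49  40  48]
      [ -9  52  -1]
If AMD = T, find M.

M = [[4, -3, 0], [0, -1, -4], [1, -4, 0]]

Isolating M: multiply by A⁻¹ from the left and D⁻¹ from the right, so M = A⁻¹TD⁻¹.
det A = -5; the adjugate gives A⁻¹ = [[9/5, 2, -3/5], [8/5, 2, -1/5], [-1, -1, 0]].
D has determinant -3; D⁻¹ = [[1, 4, -4/3], [0, 1, -1/3], [1, 3, -4/3]].
A⁻¹T = [[1, -16, 3], [-13, 12, 13], [-3, -4, 4]].
M = (A⁻¹T)D⁻¹ = [[4, -3, 0], [0, -1, -4], [1, -4, 0]].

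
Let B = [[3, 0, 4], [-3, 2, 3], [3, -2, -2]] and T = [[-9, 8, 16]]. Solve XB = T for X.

B is on the right of X, so right-multiply by B⁻¹: X = TB⁻¹.
det B = 6; the adjugate gives B⁻¹ = [[1/3, -4/3, -4/3], [1/2, -3, -7/2], [0, 1, 1]].
X = TB⁻¹ = [[-9, 8, 16]] · [[1/3, -4/3, -4/3], [1/2, -3, -7/2], [0, 1, 1]] = [[1, 4, 0]].

X = [[1, 4, 0]]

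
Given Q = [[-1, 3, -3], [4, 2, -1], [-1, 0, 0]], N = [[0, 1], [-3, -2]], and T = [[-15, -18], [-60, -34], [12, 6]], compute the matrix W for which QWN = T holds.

Isolating W: multiply by Q⁻¹ from the left and N⁻¹ from the right, so W = Q⁻¹TN⁻¹.
det Q = -3; the adjugate gives Q⁻¹ = [[0, 0, -1], [-1/3, 1, 13/3], [-2/3, 1, 14/3]].
N has determinant 3; N⁻¹ = [[-2/3, -1/3], [1, 0]].
Q⁻¹T = [[-12, -6], [-3, -2], [6, 6]].
W = (Q⁻¹T)N⁻¹ = [[2, 4], [0, 1], [2, -2]].

W = [[2, 4], [0, 1], [2, -2]]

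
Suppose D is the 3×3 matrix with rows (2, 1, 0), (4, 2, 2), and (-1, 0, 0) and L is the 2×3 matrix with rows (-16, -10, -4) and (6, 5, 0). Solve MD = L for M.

M = [[-6, -2, -4], [5, 0, 4]]

D is on the right of M, so right-multiply by D⁻¹: M = LD⁻¹.
det D = -2; the adjugate gives D⁻¹ = [[0, 0, -1], [1, 0, 2], [-1, 1/2, 0]].
M = LD⁻¹ = [[-16, -10, -4], [6, 5, 0]] · [[0, 0, -1], [1, 0, 2], [-1, 1/2, 0]] = [[-6, -2, -4], [5, 0, 4]].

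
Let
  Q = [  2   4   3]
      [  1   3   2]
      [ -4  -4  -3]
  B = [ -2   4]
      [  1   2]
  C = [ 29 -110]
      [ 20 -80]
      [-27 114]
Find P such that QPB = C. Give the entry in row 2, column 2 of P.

-5

Left-multiply by Q⁻¹ and right-multiply by B⁻¹: P = Q⁻¹CB⁻¹.
det Q = 2, so Q⁻¹ = [[-1/2, 0, -1/2], [-5/2, 3, -1/2], [4, -4, 1]].
det B = -8, so B⁻¹ = [[-1/4, 1/2], [1/8, 1/4]].
Q⁻¹C = [[-1, -2], [1, -22], [9, -6]].
P = (Q⁻¹C)B⁻¹ = [[0, -1], [-3, -5], [-3, 3]].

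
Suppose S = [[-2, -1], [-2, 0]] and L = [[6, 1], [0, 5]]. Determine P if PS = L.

P = [[-1, -2], [-5, 5]]

Since S sits to the right of P, P = LS⁻¹.
det S = -2; the adjugate gives S⁻¹ = [[0, -1/2], [-1, 1]].
P = LS⁻¹ = [[6, 1], [0, 5]] · [[0, -1/2], [-1, 1]] = [[-1, -2], [-5, 5]].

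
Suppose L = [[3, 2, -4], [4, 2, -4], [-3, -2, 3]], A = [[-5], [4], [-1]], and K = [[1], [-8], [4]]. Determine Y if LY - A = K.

Y = [[0], [0], [1]]

LY = K + A = [[-4], [-4], [3]].
L is on the left of Y, so left-multiply by L⁻¹: Y = L⁻¹(K + A).
det L = 2; the adjugate gives L⁻¹ = [[-1, 1, 0], [0, -3/2, -2], [-1, 0, -1]].
Y = L⁻¹(K + A) = [[0], [0], [1]].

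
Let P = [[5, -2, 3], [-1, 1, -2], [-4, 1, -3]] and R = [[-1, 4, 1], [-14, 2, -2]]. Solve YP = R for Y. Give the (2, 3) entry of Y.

P is on the right of Y, so right-multiply by P⁻¹: Y = RP⁻¹.
det P = -6; the adjugate gives P⁻¹ = [[1/6, 1/2, -1/6], [-5/6, 1/2, -7/6], [-1/2, -1/2, -1/2]].
Y = RP⁻¹ = [[-1, 4, 1], [-14, 2, -2]] · [[1/6, 1/2, -1/6], [-5/6, 1/2, -7/6], [-1/2, -1/2, -1/2]] = [[-4, 1, -5], [-3, -5, 1]].

1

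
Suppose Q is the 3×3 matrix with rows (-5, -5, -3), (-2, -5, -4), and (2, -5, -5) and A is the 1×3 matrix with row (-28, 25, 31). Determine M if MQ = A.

M = [[6, -6, -5]]

Since Q sits to the right of M, M = AQ⁻¹.
det Q = 5; the adjugate gives Q⁻¹ = [[1, -2, 1], [-18/5, 31/5, -14/5], [4, -7, 3]].
M = AQ⁻¹ = [[-28, 25, 31]] · [[1, -2, 1], [-18/5, 31/5, -14/5], [4, -7, 3]] = [[6, -6, -5]].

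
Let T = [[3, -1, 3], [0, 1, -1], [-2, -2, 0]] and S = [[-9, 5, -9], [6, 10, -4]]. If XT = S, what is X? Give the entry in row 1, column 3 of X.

-3

Right-multiplying both sides by T⁻¹ gives X = ST⁻¹.
det T = -2; the adjugate gives T⁻¹ = [[1, 3, 1], [-1, -3, -3/2], [-1, -4, -3/2]].
X = ST⁻¹ = [[-9, 5, -9], [6, 10, -4]] · [[1, 3, 1], [-1, -3, -3/2], [-1, -4, -3/2]] = [[-5, -6, -3], [0, 4, -3]].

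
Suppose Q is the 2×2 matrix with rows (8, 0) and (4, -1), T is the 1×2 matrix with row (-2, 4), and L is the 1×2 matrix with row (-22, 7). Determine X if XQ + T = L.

XQ = L − T = [[-20, 3]].
Since Q sits to the right of X, X = (L − T)Q⁻¹.
det Q = -8; the adjugate gives Q⁻¹ = [[1/8, 0], [1/2, -1]].
X = (L − T)Q⁻¹ = [[-1, -3]].

X = [[-1, -3]]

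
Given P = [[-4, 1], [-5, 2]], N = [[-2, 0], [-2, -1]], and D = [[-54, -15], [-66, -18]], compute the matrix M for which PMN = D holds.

Left-multiply by P⁻¹ and right-multiply by N⁻¹: M = P⁻¹DN⁻¹.
det P = -3, so P⁻¹ = [[-2/3, 1/3], [-5/3, 4/3]].
det N = 2, so N⁻¹ = [[-1/2, 0], [1, -1]].
P⁻¹D = [[14, 4], [2, 1]].
M = (P⁻¹D)N⁻¹ = [[-3, -4], [0, -1]].

M = [[-3, -4], [0, -1]]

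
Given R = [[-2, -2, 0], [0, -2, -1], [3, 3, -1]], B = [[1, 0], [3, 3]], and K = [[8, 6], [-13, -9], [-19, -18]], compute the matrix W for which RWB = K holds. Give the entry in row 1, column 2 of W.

-1

Left-multiply by R⁻¹ and right-multiply by B⁻¹: W = R⁻¹KB⁻¹.
R has determinant -4; R⁻¹ = [[-5/4, 1/2, -1/2], [3/4, -1/2, 1/2], [-3/2, 0, -1]].
det B = 3; the adjugate gives B⁻¹ = [[1, 0], [-1, 1/3]].
R⁻¹K = [[-7, -3], [3, 0], [7, 9]].
W = (R⁻¹K)B⁻¹ = [[-4, -1], [3, 0], [-2, 3]].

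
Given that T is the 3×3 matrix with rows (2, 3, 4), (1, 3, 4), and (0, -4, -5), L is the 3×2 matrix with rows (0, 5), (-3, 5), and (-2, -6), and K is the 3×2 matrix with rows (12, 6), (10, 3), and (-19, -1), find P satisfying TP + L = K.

TP = K − L = [[12, 1], [13, -2], [-17, 5]].
Since T multiplies P on the left, P = T⁻¹(K − L).
det T = 1, so T⁻¹ = [[1, -1, 0], [5, -10, -4], [-4, 8, 3]].
P = T⁻¹(K − L) = [[-1, 3], [-2, 5], [5, -5]].

P = [[-1, 3], [-2, 5], [5, -5]]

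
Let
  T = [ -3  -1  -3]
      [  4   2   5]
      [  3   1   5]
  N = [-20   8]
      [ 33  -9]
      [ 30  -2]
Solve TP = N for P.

P = [[1, -5], [2, -2], [5, 3]]

T is on the left of P, so left-multiply by T⁻¹: P = T⁻¹N.
det T = -4, so T⁻¹ = [[-5/4, -1/2, -1/4], [5/4, 3/2, -3/4], [1/2, 0, 1/2]].
P = T⁻¹N = [[-5/4, -1/2, -1/4], [5/4, 3/2, -3/4], [1/2, 0, 1/2]] · [[-20, 8], [33, -9], [30, -2]] = [[1, -5], [2, -2], [5, 3]].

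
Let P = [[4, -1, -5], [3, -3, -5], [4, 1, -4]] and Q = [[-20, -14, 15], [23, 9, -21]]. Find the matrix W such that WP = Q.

Right-multiplying both sides by P⁻¹ gives W = QP⁻¹.
P has determinant 1; P⁻¹ = [[17, -9, -10], [-8, 4, 5], [15, -8, -9]].
W = QP⁻¹ = [[-20, -14, 15], [23, 9, -21]] · [[17, -9, -10], [-8, 4, 5], [15, -8, -9]] = [[-3, 4, -5], [4, -3, 4]].

W = [[-3, 4, -5], [4, -3, 4]]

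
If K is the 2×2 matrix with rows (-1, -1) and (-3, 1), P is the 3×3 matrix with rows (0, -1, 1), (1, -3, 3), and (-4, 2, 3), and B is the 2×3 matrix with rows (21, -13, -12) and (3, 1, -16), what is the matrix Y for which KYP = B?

Isolating Y: multiply by K⁻¹ from the left and P⁻¹ from the right, so Y = K⁻¹BP⁻¹.
K has determinant -4; K⁻¹ = [[-1/4, -1/4], [-3/4, 1/4]].
P has determinant 5; P⁻¹ = [[-3, 1, 0], [-3, 4/5, 1/5], [-2, 4/5, 1/5]].
K⁻¹B = [[-6, 3, 7], [-15, 10, 5]].
Y = (K⁻¹B)P⁻¹ = [[-5, 2, 2], [5, -3, 3]].

Y = [[-5, 2, 2], [5, -3, 3]]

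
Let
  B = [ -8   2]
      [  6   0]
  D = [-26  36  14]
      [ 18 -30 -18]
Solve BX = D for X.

X = [[3, -5, -3], [-1, -2, -5]]

Left-multiplying both sides by B⁻¹ gives X = B⁻¹D.
det B = -12; the adjugate gives B⁻¹ = [[0, 1/6], [1/2, 2/3]].
X = B⁻¹D = [[0, 1/6], [1/2, 2/3]] · [[-26, 36, 14], [18, -30, -18]] = [[3, -5, -3], [-1, -2, -5]].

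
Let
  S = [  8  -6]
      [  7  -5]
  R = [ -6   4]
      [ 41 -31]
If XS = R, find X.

X = [[1, -2], [6, -1]]

S is on the right of X, so right-multiply by S⁻¹: X = RS⁻¹.
det S = 2; the adjugate gives S⁻¹ = [[-5/2, 3], [-7/2, 4]].
X = RS⁻¹ = [[-6, 4], [41, -31]] · [[-5/2, 3], [-7/2, 4]] = [[1, -2], [6, -1]].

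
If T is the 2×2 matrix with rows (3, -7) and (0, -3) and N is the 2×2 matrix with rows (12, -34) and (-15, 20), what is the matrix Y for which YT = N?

Right-multiplying both sides by T⁻¹ gives Y = NT⁻¹.
T has determinant -9; T⁻¹ = [[1/3, -7/9], [0, -1/3]].
Y = NT⁻¹ = [[12, -34], [-15, 20]] · [[1/3, -7/9], [0, -1/3]] = [[4, 2], [-5, 5]].

Y = [[4, 2], [-5, 5]]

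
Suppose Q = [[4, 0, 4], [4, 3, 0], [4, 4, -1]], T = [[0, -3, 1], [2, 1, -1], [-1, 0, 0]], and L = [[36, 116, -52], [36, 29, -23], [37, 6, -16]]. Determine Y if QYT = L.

Left-multiply by Q⁻¹ and right-multiply by T⁻¹: Y = Q⁻¹LT⁻¹.
det Q = 4, so Q⁻¹ = [[-3/4, 4, -3], [1, -5, 4], [1, -4, 3]].
det T = -2, so T⁻¹ = [[0, 0, -1], [-1/2, -1/2, -1], [-1/2, -3/2, -3]].
Q⁻¹L = [[6, 11, -5], [4, -5, -1], [3, 18, -8]].
Y = (Q⁻¹L)T⁻¹ = [[-3, 2, -2], [3, 4, 4], [-5, 3, 3]].

Y = [[-3, 2, -2], [3, 4, 4], [-5, 3, 3]]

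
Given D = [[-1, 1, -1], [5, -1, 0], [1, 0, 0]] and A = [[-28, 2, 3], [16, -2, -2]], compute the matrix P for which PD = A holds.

Right-multiplying both sides by D⁻¹ gives P = AD⁻¹.
D has determinant -1; D⁻¹ = [[0, 0, 1], [0, -1, 5], [-1, -1, 4]].
P = AD⁻¹ = [[-28, 2, 3], [16, -2, -2]] · [[0, 0, 1], [0, -1, 5], [-1, -1, 4]] = [[-3, -5, -6], [2, 4, -2]].

P = [[-3, -5, -6], [2, 4, -2]]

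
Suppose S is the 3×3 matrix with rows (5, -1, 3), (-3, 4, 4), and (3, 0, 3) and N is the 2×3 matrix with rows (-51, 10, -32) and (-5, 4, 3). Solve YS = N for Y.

Right-multiplying both sides by S⁻¹ gives Y = NS⁻¹.
S has determinant 3; S⁻¹ = [[4, 1, -16/3], [7, 2, -29/3], [-4, -1, 17/3]].
Y = NS⁻¹ = [[-51, 10, -32], [-5, 4, 3]] · [[4, 1, -16/3], [7, 2, -29/3], [-4, -1, 17/3]] = [[-6, 1, -6], [-4, 0, 5]].

Y = [[-6, 1, -6], [-4, 0, 5]]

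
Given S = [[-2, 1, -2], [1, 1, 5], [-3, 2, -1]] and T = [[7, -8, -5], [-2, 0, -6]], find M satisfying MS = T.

M = [[-5, -3, 0], [4, 0, -2]]

Right-multiplying both sides by S⁻¹ gives M = TS⁻¹.
S has determinant -2; S⁻¹ = [[11/2, 3/2, -7/2], [7, 2, -4], [-5/2, -1/2, 3/2]].
M = TS⁻¹ = [[7, -8, -5], [-2, 0, -6]] · [[11/2, 3/2, -7/2], [7, 2, -4], [-5/2, -1/2, 3/2]] = [[-5, -3, 0], [4, 0, -2]].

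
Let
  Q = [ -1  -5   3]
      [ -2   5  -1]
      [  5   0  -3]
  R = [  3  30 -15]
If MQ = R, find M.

Since Q sits to the right of M, M = RQ⁻¹.
Q has determinant -5; Q⁻¹ = [[3, 3, 2], [11/5, 12/5, 7/5], [5, 5, 3]].
M = RQ⁻¹ = [[3, 30, -15]] · [[3, 3, 2], [11/5, 12/5, 7/5], [5, 5, 3]] = [[0, 6, 3]].

M = [[0, 6, 3]]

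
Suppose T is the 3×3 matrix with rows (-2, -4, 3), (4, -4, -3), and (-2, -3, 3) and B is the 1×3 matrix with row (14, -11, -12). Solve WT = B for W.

T is on the right of W, so right-multiply by T⁻¹: W = BT⁻¹.
det T = 6; the adjugate gives T⁻¹ = [[-7/2, 1/2, 4], [-1, 0, 1], [-10/3, 1/3, 4]].
W = BT⁻¹ = [[14, -11, -12]] · [[-7/2, 1/2, 4], [-1, 0, 1], [-10/3, 1/3, 4]] = [[2, 3, -3]].

W = [[2, 3, -3]]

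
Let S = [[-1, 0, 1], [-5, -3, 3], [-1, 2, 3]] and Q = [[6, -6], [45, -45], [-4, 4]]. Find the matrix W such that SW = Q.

W = [[-6, 6], [-5, 5], [0, 0]]

Since S multiplies W on the left, W = S⁻¹Q.
det S = 2, so S⁻¹ = [[-15/2, 1, 3/2], [6, -1, -1], [-13/2, 1, 3/2]].
W = S⁻¹Q = [[-15/2, 1, 3/2], [6, -1, -1], [-13/2, 1, 3/2]] · [[6, -6], [45, -45], [-4, 4]] = [[-6, 6], [-5, 5], [0, 0]].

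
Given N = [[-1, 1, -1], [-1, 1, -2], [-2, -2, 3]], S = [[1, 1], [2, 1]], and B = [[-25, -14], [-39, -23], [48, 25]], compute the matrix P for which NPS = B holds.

P = [[2, 1], [3, -5], [4, 5]]

Isolating P: multiply by N⁻¹ from the left and S⁻¹ from the right, so P = N⁻¹BS⁻¹.
N has determinant 4; N⁻¹ = [[-1/4, -1/4, -1/4], [7/4, -5/4, -1/4], [1, -1, 0]].
det S = -1, so S⁻¹ = [[-1, 1], [2, -1]].
N⁻¹B = [[4, 3], [-7, -2], [14, 9]].
P = (N⁻¹B)S⁻¹ = [[2, 1], [3, -5], [4, 5]].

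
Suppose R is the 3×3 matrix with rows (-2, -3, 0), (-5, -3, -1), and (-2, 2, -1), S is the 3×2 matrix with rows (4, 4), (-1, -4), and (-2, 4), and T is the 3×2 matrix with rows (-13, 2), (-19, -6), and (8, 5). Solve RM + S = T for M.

M = [[1, 1], [5, 0], [-2, -3]]

RM = T − S = [[-17, -2], [-18, -2], [10, 1]].
Left-multiplying both sides by R⁻¹ gives M = R⁻¹(T − S).
R has determinant -1; R⁻¹ = [[-5, 3, -3], [3, -2, 2], [16, -10, 9]].
M = R⁻¹(T − S) = [[1, 1], [5, 0], [-2, -3]].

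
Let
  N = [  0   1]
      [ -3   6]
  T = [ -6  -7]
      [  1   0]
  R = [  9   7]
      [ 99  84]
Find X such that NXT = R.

Isolating X: multiply by N⁻¹ from the left and T⁻¹ from the right, so X = N⁻¹RT⁻¹.
det N = 3, so N⁻¹ = [[2, -1/3], [1, 0]].
det T = 7, so T⁻¹ = [[0, 1], [-1/7, -6/7]].
N⁻¹R = [[-15, -14], [9, 7]].
X = (N⁻¹R)T⁻¹ = [[2, -3], [-1, 3]].

X = [[2, -3], [-1, 3]]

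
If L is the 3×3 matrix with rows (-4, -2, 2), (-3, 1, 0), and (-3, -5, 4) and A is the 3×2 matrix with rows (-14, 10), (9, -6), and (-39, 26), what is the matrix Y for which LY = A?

Y = [[-1, 0], [6, -6], [-3, -1]]

Since L multiplies Y on the left, Y = L⁻¹A.
det L = -4, so L⁻¹ = [[-1, 1/2, 1/2], [-3, 5/2, 3/2], [-9/2, 7/2, 5/2]].
Y = L⁻¹A = [[-1, 1/2, 1/2], [-3, 5/2, 3/2], [-9/2, 7/2, 5/2]] · [[-14, 10], [9, -6], [-39, 26]] = [[-1, 0], [6, -6], [-3, -1]].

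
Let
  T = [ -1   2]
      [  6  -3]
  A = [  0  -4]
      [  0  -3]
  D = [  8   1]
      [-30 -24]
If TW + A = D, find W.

W = [[-4, -3], [2, 1]]

TW = D − A = [[8, 5], [-30, -21]].
T is on the left of W, so left-multiply by T⁻¹: W = T⁻¹(D − A).
det T = -9, so T⁻¹ = [[1/3, 2/9], [2/3, 1/9]].
W = T⁻¹(D − A) = [[-4, -3], [2, 1]].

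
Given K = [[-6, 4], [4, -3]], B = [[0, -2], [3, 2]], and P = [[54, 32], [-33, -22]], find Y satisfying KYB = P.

Y = [[-3, -5], [-4, -3]]

Left-multiply by K⁻¹ and right-multiply by B⁻¹: Y = K⁻¹PB⁻¹.
K has determinant 2; K⁻¹ = [[-3/2, -2], [-2, -3]].
det B = 6; the adjugate gives B⁻¹ = [[1/3, 1/3], [-1/2, 0]].
K⁻¹P = [[-15, -4], [-9, 2]].
Y = (K⁻¹P)B⁻¹ = [[-3, -5], [-4, -3]].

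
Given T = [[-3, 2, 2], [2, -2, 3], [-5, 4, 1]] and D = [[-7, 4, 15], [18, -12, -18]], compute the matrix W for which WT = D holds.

W = [[0, 4, 3], [-3, -3, -3]]

T is on the right of W, so right-multiply by T⁻¹: W = DT⁻¹.
det T = 4; the adjugate gives T⁻¹ = [[-7/2, 3/2, 5/2], [-17/4, 7/4, 13/4], [-1/2, 1/2, 1/2]].
W = DT⁻¹ = [[-7, 4, 15], [18, -12, -18]] · [[-7/2, 3/2, 5/2], [-17/4, 7/4, 13/4], [-1/2, 1/2, 1/2]] = [[0, 4, 3], [-3, -3, -3]].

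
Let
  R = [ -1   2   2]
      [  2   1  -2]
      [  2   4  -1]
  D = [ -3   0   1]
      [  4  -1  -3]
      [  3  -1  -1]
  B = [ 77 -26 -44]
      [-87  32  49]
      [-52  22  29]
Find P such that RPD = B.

P = [[0, -1, -5], [-1, 0, 0], [3, 5, 5]]

P = R⁻¹BD⁻¹ (apply R⁻¹ on the left and D⁻¹ on the right).
det R = 1, so R⁻¹ = [[7, 10, -6], [-2, -3, 2], [6, 8, -5]].
det D = 5, so D⁻¹ = [[-2/5, -1/5, 1/5], [-1, 0, -1], [-1/5, -3/5, 3/5]].
R⁻¹B = [[-19, 6, 8], [3, 0, -1], [26, -10, -17]].
P = (R⁻¹B)D⁻¹ = [[0, -1, -5], [-1, 0, 0], [3, 5, 5]].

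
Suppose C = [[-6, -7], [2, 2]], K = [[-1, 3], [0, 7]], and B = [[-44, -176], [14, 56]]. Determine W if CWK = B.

W = [[-5, 5], [-2, 2]]

Isolating W: multiply by C⁻¹ from the left and K⁻¹ from the right, so W = C⁻¹BK⁻¹.
det C = 2, so C⁻¹ = [[1, 7/2], [-1, -3]].
det K = -7, so K⁻¹ = [[-1, 3/7], [0, 1/7]].
C⁻¹B = [[5, 20], [2, 8]].
W = (C⁻¹B)K⁻¹ = [[-5, 5], [-2, 2]].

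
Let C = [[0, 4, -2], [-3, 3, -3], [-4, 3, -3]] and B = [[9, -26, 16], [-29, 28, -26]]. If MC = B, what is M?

M = [[-5, 1, -3], [1, 3, 5]]

Right-multiplying both sides by C⁻¹ gives M = BC⁻¹.
det C = 6; the adjugate gives C⁻¹ = [[0, 1, -1], [1/2, -4/3, 1], [1/2, -8/3, 2]].
M = BC⁻¹ = [[9, -26, 16], [-29, 28, -26]] · [[0, 1, -1], [1/2, -4/3, 1], [1/2, -8/3, 2]] = [[-5, 1, -3], [1, 3, 5]].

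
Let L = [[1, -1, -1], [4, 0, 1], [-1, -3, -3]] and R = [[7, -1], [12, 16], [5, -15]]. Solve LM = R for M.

Since L multiplies M on the left, M = L⁻¹R.
det L = 4, so L⁻¹ = [[3/4, 0, -1/4], [11/4, -1, -5/4], [-3, 1, 1]].
M = L⁻¹R = [[3/4, 0, -1/4], [11/4, -1, -5/4], [-3, 1, 1]] · [[7, -1], [12, 16], [5, -15]] = [[4, 3], [1, 0], [-4, 4]].

M = [[4, 3], [1, 0], [-4, 4]]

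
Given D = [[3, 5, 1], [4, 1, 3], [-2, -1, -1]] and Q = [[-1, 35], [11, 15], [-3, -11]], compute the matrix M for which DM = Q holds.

Left-multiplying both sides by D⁻¹ gives M = D⁻¹Q.
det D = -6, so D⁻¹ = [[-1/3, -2/3, -7/3], [1/3, 1/6, 5/6], [1/3, 7/6, 17/6]].
M = D⁻¹Q = [[-1/3, -2/3, -7/3], [1/3, 1/6, 5/6], [1/3, 7/6, 17/6]] · [[-1, 35], [11, 15], [-3, -11]] = [[0, 4], [-1, 5], [4, -2]].

M = [[0, 4], [-1, 5], [4, -2]]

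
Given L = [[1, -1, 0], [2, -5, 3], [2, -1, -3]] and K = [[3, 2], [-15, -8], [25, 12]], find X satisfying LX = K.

X = [[4, 4], [1, 2], [-6, -2]]

L is on the left of X, so left-multiply by L⁻¹: X = L⁻¹K.
L has determinant 6; L⁻¹ = [[3, -1/2, -1/2], [2, -1/2, -1/2], [4/3, -1/6, -1/2]].
X = L⁻¹K = [[3, -1/2, -1/2], [2, -1/2, -1/2], [4/3, -1/6, -1/2]] · [[3, 2], [-15, -8], [25, 12]] = [[4, 4], [1, 2], [-6, -2]].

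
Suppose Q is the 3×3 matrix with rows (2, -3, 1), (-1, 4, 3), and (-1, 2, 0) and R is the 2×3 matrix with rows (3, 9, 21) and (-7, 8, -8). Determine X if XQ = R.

Since Q sits to the right of X, X = RQ⁻¹.
det Q = -1, so Q⁻¹ = [[6, -2, 13], [3, -1, 7], [-2, 1, -5]].
X = RQ⁻¹ = [[3, 9, 21], [-7, 8, -8]] · [[6, -2, 13], [3, -1, 7], [-2, 1, -5]] = [[3, 6, -3], [-2, -2, 5]].

X = [[3, 6, -3], [-2, -2, 5]]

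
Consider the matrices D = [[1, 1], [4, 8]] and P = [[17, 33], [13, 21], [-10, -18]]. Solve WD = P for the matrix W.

Since D sits to the right of W, W = PD⁻¹.
det D = 4, so D⁻¹ = [[2, -1/4], [-1, 1/4]].
W = PD⁻¹ = [[17, 33], [13, 21], [-10, -18]] · [[2, -1/4], [-1, 1/4]] = [[1, 4], [5, 2], [-2, -2]].

W = [[1, 4], [5, 2], [-2, -2]]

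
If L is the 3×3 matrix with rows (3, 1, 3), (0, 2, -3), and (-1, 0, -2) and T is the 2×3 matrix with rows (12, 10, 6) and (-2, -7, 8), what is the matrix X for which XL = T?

X = [[2, 4, -6], [-1, -3, -1]]

Since L sits to the right of X, X = TL⁻¹.
L has determinant -3; L⁻¹ = [[4/3, -2/3, 3], [-1, 1, -3], [-2/3, 1/3, -2]].
X = TL⁻¹ = [[12, 10, 6], [-2, -7, 8]] · [[4/3, -2/3, 3], [-1, 1, -3], [-2/3, 1/3, -2]] = [[2, 4, -6], [-1, -3, -1]].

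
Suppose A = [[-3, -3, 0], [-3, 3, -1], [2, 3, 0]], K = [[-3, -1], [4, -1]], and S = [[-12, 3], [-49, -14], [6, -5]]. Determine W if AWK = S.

Isolating W: multiply by A⁻¹ from the left and K⁻¹ from the right, so W = A⁻¹SK⁻¹.
det A = -3, so A⁻¹ = [[-1, 0, -1], [2/3, 0, 1], [5, -1, 6]].
det K = 7; the adjugate gives K⁻¹ = [[-1/7, 1/7], [-4/7, -3/7]].
A⁻¹S = [[6, 2], [-2, -3], [25, -1]].
W = (A⁻¹S)K⁻¹ = [[-2, 0], [2, 1], [-3, 4]].

W = [[-2, 0], [2, 1], [-3, 4]]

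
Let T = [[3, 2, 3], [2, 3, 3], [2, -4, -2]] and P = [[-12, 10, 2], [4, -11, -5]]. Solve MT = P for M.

M = [[0, -2, -4], [4, -5, 1]]

Since T sits to the right of M, M = PT⁻¹.
det T = -4; the adjugate gives T⁻¹ = [[-3/2, 2, 3/4], [-5/2, 3, 3/4], [7/2, -4, -5/4]].
M = PT⁻¹ = [[-12, 10, 2], [4, -11, -5]] · [[-3/2, 2, 3/4], [-5/2, 3, 3/4], [7/2, -4, -5/4]] = [[0, -2, -4], [4, -5, 1]].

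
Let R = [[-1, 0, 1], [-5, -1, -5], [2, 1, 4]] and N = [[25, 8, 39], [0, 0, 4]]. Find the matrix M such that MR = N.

M = [[3, -4, 4], [3, -1, -1]]

Right-multiplying both sides by R⁻¹ gives M = NR⁻¹.
R has determinant -4; R⁻¹ = [[-1/4, -1/4, -1/4], [-5/2, 3/2, 5/2], [3/4, -1/4, -1/4]].
M = NR⁻¹ = [[25, 8, 39], [0, 0, 4]] · [[-1/4, -1/4, -1/4], [-5/2, 3/2, 5/2], [3/4, -1/4, -1/4]] = [[3, -4, 4], [3, -1, -1]].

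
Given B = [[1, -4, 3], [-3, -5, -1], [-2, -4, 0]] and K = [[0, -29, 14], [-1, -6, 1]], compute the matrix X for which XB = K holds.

Right-multiplying both sides by B⁻¹ gives X = KB⁻¹.
B has determinant -6; B⁻¹ = [[2/3, 2, -19/6], [-1/3, -1, 4/3], [-1/3, -2, 17/6]].
X = KB⁻¹ = [[0, -29, 14], [-1, -6, 1]] · [[2/3, 2, -19/6], [-1/3, -1, 4/3], [-1/3, -2, 17/6]] = [[5, 1, 1], [1, 2, -2]].

X = [[5, 1, 1], [1, 2, -2]]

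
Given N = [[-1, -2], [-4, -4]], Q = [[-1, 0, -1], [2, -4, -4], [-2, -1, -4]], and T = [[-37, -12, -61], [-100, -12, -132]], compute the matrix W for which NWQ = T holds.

W = N⁻¹TQ⁻¹ (apply N⁻¹ on the left and Q⁻¹ on the right).
N has determinant -4; N⁻¹ = [[1, -1/2], [-1, 1/4]].
det Q = -2; the adjugate gives Q⁻¹ = [[-6, -1/2, 2], [-8, -1, 3], [5, 1/2, -2]].
N⁻¹T = [[13, -6, 5], [12, 9, 28]].
W = (N⁻¹T)Q⁻¹ = [[-5, 2, -2], [-4, -1, -5]].

W = [[-5, 2, -2], [-4, -1, -5]]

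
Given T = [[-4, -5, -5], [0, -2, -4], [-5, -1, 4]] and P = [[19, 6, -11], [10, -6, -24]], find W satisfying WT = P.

W = [[-1, 1, -3], [0, 4, -2]]

Right-multiplying both sides by T⁻¹ gives W = PT⁻¹.
T has determinant -2; T⁻¹ = [[6, -25/2, -5], [-10, 41/2, 8], [5, -21/2, -4]].
W = PT⁻¹ = [[19, 6, -11], [10, -6, -24]] · [[6, -25/2, -5], [-10, 41/2, 8], [5, -21/2, -4]] = [[-1, 1, -3], [0, 4, -2]].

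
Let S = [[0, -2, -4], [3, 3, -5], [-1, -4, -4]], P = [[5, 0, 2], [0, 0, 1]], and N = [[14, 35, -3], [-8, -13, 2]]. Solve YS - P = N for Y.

YS = N + P = [[19, 35, -1], [-8, -13, 3]].
Right-multiplying both sides by S⁻¹ gives Y = (N + P)S⁻¹.
S has determinant 2; S⁻¹ = [[-16, 4, 11], [17/2, -2, -6], [-9/2, 1, 3]].
Y = (N + P)S⁻¹ = [[-2, 5, -4], [4, -3, -1]].

Y = [[-2, 5, -4], [4, -3, -1]]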